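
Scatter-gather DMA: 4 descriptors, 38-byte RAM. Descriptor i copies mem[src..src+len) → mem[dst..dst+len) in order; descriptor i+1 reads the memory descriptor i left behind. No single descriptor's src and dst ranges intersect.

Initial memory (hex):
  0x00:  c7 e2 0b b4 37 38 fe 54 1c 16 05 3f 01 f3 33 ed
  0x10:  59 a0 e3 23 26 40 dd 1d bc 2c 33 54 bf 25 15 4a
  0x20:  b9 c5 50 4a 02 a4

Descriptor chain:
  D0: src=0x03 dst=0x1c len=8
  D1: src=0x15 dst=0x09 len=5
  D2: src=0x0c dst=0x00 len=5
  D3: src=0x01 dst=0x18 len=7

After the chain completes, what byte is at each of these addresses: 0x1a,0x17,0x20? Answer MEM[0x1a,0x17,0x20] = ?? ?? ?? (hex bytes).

  after D0: wrote 8B at 0x1c = b43738fe541c1605
  after D1: wrote 5B at 0x09 = 40dd1dbc2c
  after D2: wrote 5B at 0x00 = bc2c33ed59
  after D3: wrote 7B at 0x18 = 2c33ed5938fe54
query mem[0x1a]=0xed, mem[0x17]=0x1d, mem[0x20]=0x54

MEM[0x1a,0x17,0x20] = ed 1d 54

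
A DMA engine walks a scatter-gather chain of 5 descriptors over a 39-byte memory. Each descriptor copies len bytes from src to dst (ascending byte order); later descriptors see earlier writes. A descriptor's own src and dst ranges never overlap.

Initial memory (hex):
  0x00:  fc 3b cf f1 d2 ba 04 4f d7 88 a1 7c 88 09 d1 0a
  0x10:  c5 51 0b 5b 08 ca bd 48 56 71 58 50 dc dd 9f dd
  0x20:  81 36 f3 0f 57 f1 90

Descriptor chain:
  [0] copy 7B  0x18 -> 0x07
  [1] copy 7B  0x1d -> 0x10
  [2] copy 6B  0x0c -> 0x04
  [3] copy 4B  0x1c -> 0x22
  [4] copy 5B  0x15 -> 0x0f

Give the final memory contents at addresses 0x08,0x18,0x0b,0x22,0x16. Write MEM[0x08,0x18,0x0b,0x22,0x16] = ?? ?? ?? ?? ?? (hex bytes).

  after D0: wrote 7B at 0x07 = 56715850dcdd9f
  after D1: wrote 7B at 0x10 = dd9fdd8136f30f
  after D2: wrote 6B at 0x04 = dd9fd10add9f
  after D3: wrote 4B at 0x22 = dcdd9fdd
  after D4: wrote 5B at 0x0f = f30f485671
query mem[0x08]=0xdd, mem[0x18]=0x56, mem[0x0b]=0xdc, mem[0x22]=0xdc, mem[0x16]=0x0f

MEM[0x08,0x18,0x0b,0x22,0x16] = dd 56 dc dc 0f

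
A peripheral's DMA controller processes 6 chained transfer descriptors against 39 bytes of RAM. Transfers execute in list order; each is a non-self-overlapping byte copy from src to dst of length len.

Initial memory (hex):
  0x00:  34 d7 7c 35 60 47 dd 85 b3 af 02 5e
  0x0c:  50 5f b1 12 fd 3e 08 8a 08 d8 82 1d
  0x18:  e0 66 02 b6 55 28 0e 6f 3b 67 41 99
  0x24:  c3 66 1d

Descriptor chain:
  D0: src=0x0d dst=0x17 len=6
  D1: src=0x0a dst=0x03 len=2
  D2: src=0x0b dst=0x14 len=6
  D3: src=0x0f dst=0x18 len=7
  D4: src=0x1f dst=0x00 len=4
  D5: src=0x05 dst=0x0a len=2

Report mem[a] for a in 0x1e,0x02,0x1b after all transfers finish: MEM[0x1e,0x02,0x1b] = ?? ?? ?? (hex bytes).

MEM[0x1e,0x02,0x1b] = 50 67 08

[0] 0x0d->0x17 len=6 : 5f b1 12 fd 3e 08
[1] 0x0a->0x03 len=2 : 02 5e
[2] 0x0b->0x14 len=6 : 5e 50 5f b1 12 fd
[3] 0x0f->0x18 len=7 : 12 fd 3e 08 8a 5e 50
[4] 0x1f->0x00 len=4 : 6f 3b 67 41
[5] 0x05->0x0a len=2 : 47 dd
query mem[0x1e]=0x50, mem[0x02]=0x67, mem[0x1b]=0x08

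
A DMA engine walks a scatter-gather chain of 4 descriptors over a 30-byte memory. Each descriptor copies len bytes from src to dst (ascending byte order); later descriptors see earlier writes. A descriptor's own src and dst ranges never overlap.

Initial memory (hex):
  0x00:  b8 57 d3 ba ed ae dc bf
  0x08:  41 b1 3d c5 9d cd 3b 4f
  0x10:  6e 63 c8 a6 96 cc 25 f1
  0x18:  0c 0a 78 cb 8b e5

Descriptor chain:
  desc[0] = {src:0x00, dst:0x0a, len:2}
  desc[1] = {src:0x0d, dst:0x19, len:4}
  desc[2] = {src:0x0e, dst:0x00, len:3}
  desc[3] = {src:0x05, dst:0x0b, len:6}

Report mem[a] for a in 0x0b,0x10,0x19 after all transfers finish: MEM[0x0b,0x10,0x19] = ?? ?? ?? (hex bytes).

#0 dst[0x0a+2] := {0xb8,0x57}
#1 dst[0x19+4] := {0xcd,0x3b,0x4f,0x6e}
#2 dst[0x00+3] := {0x3b,0x4f,0x6e}
#3 dst[0x0b+6] := {0xae,0xdc,0xbf,0x41,0xb1,0xb8}
query mem[0x0b]=0xae, mem[0x10]=0xb8, mem[0x19]=0xcd

MEM[0x0b,0x10,0x19] = ae b8 cd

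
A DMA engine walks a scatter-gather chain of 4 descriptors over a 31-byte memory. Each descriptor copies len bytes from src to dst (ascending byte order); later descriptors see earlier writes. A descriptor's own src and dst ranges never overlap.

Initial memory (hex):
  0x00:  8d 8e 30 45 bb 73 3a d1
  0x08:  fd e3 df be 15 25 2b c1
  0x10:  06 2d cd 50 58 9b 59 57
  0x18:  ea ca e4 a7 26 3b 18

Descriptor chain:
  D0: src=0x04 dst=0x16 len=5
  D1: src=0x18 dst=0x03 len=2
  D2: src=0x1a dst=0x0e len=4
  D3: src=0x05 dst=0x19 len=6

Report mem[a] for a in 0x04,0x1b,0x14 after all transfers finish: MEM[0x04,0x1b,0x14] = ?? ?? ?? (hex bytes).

MEM[0x04,0x1b,0x14] = d1 d1 58

#0 dst[0x16+5] := {0xbb,0x73,0x3a,0xd1,0xfd}
#1 dst[0x03+2] := {0x3a,0xd1}
#2 dst[0x0e+4] := {0xfd,0xa7,0x26,0x3b}
#3 dst[0x19+6] := {0x73,0x3a,0xd1,0xfd,0xe3,0xdf}
query mem[0x04]=0xd1, mem[0x1b]=0xd1, mem[0x14]=0x58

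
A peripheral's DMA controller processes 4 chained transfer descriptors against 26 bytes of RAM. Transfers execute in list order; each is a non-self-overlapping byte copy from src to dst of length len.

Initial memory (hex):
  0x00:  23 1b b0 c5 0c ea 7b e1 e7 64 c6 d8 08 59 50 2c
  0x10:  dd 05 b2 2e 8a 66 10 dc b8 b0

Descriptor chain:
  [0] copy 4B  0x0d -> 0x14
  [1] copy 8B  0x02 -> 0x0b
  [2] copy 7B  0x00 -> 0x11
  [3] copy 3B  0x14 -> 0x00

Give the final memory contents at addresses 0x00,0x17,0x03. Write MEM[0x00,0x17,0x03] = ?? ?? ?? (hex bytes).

MEM[0x00,0x17,0x03] = c5 7b c5

[0] 0x0d->0x14 len=4 : 59 50 2c dd
[1] 0x02->0x0b len=8 : b0 c5 0c ea 7b e1 e7 64
[2] 0x00->0x11 len=7 : 23 1b b0 c5 0c ea 7b
[3] 0x14->0x00 len=3 : c5 0c ea
query mem[0x00]=0xc5, mem[0x17]=0x7b, mem[0x03]=0xc5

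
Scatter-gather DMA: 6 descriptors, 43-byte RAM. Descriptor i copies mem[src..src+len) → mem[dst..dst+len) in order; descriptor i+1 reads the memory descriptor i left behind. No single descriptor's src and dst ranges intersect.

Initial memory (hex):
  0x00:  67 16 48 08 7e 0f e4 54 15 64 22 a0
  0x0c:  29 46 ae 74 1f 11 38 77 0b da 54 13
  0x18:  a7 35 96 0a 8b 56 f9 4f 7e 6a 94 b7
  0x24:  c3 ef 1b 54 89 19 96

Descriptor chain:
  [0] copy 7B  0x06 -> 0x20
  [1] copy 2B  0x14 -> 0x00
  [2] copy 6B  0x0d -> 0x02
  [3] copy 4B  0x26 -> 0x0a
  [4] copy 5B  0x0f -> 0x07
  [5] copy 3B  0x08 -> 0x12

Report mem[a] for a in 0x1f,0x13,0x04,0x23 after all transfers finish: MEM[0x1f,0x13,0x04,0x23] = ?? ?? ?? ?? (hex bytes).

MEM[0x1f,0x13,0x04,0x23] = 4f 11 74 64

  after D0: wrote 7B at 0x20 = e454156422a029
  after D1: wrote 2B at 0x00 = 0bda
  after D2: wrote 6B at 0x02 = 46ae741f1138
  after D3: wrote 4B at 0x0a = 29548919
  after D4: wrote 5B at 0x07 = 741f113877
  after D5: wrote 3B at 0x12 = 1f1138
query mem[0x1f]=0x4f, mem[0x13]=0x11, mem[0x04]=0x74, mem[0x23]=0x64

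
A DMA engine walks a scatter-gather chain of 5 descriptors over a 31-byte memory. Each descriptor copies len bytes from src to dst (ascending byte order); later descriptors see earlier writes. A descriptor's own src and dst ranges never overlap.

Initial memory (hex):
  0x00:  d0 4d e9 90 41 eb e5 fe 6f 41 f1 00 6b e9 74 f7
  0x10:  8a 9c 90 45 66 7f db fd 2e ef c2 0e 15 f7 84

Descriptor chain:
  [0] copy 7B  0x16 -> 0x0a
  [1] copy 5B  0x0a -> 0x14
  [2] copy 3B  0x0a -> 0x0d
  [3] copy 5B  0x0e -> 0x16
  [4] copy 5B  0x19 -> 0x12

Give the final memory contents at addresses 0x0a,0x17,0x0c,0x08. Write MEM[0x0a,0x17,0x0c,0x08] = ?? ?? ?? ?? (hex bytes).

MEM[0x0a,0x17,0x0c,0x08] = db 2e 2e 6f

[0] 0x16->0x0a len=7 : db fd 2e ef c2 0e 15
[1] 0x0a->0x14 len=5 : db fd 2e ef c2
[2] 0x0a->0x0d len=3 : db fd 2e
[3] 0x0e->0x16 len=5 : fd 2e 15 9c 90
[4] 0x19->0x12 len=5 : 9c 90 0e 15 f7
query mem[0x0a]=0xdb, mem[0x17]=0x2e, mem[0x0c]=0x2e, mem[0x08]=0x6f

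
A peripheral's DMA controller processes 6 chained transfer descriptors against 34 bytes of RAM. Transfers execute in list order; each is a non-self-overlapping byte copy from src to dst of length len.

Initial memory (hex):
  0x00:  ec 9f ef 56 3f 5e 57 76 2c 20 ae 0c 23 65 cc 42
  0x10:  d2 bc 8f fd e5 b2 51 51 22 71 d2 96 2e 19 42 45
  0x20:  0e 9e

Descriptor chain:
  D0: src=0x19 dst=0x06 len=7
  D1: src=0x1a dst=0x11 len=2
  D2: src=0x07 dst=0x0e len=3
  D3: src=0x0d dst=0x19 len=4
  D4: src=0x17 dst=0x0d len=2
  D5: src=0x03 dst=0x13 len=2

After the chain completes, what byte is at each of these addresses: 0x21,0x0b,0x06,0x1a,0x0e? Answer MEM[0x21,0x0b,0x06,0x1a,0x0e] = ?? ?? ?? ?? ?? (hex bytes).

MEM[0x21,0x0b,0x06,0x1a,0x0e] = 9e 42 71 d2 22

D0: mem[0x06..0x0c] <- [71 d2 96 2e 19 42 45]
D1: mem[0x11..0x12] <- [d2 96]
D2: mem[0x0e..0x10] <- [d2 96 2e]
D3: mem[0x19..0x1c] <- [65 d2 96 2e]
D4: mem[0x0d..0x0e] <- [51 22]
D5: mem[0x13..0x14] <- [56 3f]
query mem[0x21]=0x9e, mem[0x0b]=0x42, mem[0x06]=0x71, mem[0x1a]=0xd2, mem[0x0e]=0x22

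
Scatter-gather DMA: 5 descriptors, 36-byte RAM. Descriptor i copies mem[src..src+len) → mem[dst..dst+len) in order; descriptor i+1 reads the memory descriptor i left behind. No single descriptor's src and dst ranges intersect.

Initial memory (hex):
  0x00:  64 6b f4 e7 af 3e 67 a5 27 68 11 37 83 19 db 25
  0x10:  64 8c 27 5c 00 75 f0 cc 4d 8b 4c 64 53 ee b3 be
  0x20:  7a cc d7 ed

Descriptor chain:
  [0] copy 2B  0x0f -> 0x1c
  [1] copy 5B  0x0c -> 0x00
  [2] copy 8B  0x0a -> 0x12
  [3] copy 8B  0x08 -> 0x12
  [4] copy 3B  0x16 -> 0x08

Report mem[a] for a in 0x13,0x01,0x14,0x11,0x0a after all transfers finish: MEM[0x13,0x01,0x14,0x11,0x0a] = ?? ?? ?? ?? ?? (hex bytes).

MEM[0x13,0x01,0x14,0x11,0x0a] = 68 19 11 8c db

  after D0: wrote 2B at 0x1c = 2564
  after D1: wrote 5B at 0x00 = 8319db2564
  after D2: wrote 8B at 0x12 = 11378319db25648c
  after D3: wrote 8B at 0x12 = 276811378319db25
  after D4: wrote 3B at 0x08 = 8319db
query mem[0x13]=0x68, mem[0x01]=0x19, mem[0x14]=0x11, mem[0x11]=0x8c, mem[0x0a]=0xdb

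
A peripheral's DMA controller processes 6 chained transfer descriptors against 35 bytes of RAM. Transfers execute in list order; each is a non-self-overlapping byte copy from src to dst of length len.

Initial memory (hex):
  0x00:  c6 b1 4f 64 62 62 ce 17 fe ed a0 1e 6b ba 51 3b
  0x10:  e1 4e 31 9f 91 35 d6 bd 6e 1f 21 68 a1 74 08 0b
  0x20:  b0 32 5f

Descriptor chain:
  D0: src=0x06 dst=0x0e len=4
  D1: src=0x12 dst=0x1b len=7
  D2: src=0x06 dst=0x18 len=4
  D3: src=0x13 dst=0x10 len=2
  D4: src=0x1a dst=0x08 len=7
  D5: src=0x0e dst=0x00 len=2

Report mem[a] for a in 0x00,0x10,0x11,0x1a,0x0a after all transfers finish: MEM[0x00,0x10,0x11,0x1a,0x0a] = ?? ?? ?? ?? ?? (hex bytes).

MEM[0x00,0x10,0x11,0x1a,0x0a] = bd 9f 91 fe 9f

[0] 0x06->0x0e len=4 : ce 17 fe ed
[1] 0x12->0x1b len=7 : 31 9f 91 35 d6 bd 6e
[2] 0x06->0x18 len=4 : ce 17 fe ed
[3] 0x13->0x10 len=2 : 9f 91
[4] 0x1a->0x08 len=7 : fe ed 9f 91 35 d6 bd
[5] 0x0e->0x00 len=2 : bd 17
query mem[0x00]=0xbd, mem[0x10]=0x9f, mem[0x11]=0x91, mem[0x1a]=0xfe, mem[0x0a]=0x9f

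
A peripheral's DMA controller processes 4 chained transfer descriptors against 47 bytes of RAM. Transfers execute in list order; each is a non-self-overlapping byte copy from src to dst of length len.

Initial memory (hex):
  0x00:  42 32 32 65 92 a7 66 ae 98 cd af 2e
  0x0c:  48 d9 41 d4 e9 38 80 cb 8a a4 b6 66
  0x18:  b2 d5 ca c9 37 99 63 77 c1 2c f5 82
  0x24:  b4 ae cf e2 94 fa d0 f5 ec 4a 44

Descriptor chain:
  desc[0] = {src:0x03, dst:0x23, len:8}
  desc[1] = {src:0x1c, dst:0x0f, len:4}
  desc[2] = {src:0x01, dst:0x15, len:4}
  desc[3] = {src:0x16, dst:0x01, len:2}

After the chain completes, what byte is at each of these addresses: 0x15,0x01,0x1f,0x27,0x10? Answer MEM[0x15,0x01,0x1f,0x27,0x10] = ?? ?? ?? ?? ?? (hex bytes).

  after D0: wrote 8B at 0x23 = 6592a766ae98cdaf
  after D1: wrote 4B at 0x0f = 37996377
  after D2: wrote 4B at 0x15 = 32326592
  after D3: wrote 2B at 0x01 = 3265
query mem[0x15]=0x32, mem[0x01]=0x32, mem[0x1f]=0x77, mem[0x27]=0xae, mem[0x10]=0x99

MEM[0x15,0x01,0x1f,0x27,0x10] = 32 32 77 ae 99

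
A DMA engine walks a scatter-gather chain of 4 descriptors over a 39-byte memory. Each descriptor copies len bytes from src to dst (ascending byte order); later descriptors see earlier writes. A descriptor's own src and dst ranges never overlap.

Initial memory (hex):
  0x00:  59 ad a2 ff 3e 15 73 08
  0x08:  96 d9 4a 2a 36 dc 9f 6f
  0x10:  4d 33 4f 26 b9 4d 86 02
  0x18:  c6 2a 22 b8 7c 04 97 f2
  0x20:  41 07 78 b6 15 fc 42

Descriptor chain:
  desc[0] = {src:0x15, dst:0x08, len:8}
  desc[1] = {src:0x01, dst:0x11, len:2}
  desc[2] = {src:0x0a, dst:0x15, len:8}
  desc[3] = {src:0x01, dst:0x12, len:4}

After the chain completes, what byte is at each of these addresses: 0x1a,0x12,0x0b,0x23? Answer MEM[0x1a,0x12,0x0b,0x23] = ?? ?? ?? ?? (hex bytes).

MEM[0x1a,0x12,0x0b,0x23] = 7c ad c6 b6

  after D0: wrote 8B at 0x08 = 4d8602c62a22b87c
  after D1: wrote 2B at 0x11 = ada2
  after D2: wrote 8B at 0x15 = 02c62a22b87c4dad
  after D3: wrote 4B at 0x12 = ada2ff3e
query mem[0x1a]=0x7c, mem[0x12]=0xad, mem[0x0b]=0xc6, mem[0x23]=0xb6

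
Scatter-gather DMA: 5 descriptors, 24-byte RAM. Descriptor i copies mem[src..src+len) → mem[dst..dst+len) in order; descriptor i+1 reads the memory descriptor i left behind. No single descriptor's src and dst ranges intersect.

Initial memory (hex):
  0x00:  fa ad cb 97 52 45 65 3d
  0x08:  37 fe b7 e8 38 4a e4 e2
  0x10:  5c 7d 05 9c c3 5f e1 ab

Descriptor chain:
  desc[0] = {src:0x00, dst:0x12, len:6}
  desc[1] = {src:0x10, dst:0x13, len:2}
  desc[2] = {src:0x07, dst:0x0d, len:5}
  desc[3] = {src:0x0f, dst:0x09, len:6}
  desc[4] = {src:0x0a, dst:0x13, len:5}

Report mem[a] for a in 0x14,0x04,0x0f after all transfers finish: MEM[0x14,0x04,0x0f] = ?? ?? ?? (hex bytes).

  after D0: wrote 6B at 0x12 = faadcb975245
  after D1: wrote 2B at 0x13 = 5c7d
  after D2: wrote 5B at 0x0d = 3d37feb7e8
  after D3: wrote 6B at 0x09 = feb7e8fa5c7d
  after D4: wrote 5B at 0x13 = b7e8fa5c7d
query mem[0x14]=0xe8, mem[0x04]=0x52, mem[0x0f]=0xfe

MEM[0x14,0x04,0x0f] = e8 52 fe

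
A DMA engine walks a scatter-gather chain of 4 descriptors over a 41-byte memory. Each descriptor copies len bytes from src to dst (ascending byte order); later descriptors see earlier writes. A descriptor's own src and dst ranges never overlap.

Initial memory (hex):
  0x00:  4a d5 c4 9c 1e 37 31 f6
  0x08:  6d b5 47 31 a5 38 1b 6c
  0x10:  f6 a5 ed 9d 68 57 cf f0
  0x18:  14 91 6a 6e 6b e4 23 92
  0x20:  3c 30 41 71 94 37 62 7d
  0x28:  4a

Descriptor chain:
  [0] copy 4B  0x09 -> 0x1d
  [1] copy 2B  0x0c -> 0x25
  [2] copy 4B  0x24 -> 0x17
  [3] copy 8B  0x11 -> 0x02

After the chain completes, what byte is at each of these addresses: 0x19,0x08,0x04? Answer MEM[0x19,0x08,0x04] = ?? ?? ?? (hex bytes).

  after D0: wrote 4B at 0x1d = b54731a5
  after D1: wrote 2B at 0x25 = a538
  after D2: wrote 4B at 0x17 = 94a5387d
  after D3: wrote 8B at 0x02 = a5ed9d6857cf94a5
query mem[0x19]=0x38, mem[0x08]=0x94, mem[0x04]=0x9d

MEM[0x19,0x08,0x04] = 38 94 9d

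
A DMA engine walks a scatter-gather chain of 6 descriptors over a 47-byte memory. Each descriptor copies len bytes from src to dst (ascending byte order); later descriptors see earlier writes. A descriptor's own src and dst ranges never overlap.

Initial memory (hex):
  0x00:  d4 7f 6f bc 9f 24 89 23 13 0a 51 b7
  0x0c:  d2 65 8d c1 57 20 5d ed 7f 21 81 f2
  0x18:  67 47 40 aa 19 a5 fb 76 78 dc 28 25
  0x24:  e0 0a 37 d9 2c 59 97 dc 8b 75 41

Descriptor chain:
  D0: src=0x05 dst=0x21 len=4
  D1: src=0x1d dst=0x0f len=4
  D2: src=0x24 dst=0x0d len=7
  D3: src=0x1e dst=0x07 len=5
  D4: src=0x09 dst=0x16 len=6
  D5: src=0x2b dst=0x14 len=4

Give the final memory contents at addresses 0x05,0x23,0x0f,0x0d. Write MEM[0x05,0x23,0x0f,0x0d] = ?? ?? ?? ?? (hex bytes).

  after D0: wrote 4B at 0x21 = 24892313
  after D1: wrote 4B at 0x0f = a5fb7678
  after D2: wrote 7B at 0x0d = 130a37d92c5997
  after D3: wrote 5B at 0x07 = fb76782489
  after D4: wrote 6B at 0x16 = 782489d2130a
  after D5: wrote 4B at 0x14 = dc8b7541
query mem[0x05]=0x24, mem[0x23]=0x23, mem[0x0f]=0x37, mem[0x0d]=0x13

MEM[0x05,0x23,0x0f,0x0d] = 24 23 37 13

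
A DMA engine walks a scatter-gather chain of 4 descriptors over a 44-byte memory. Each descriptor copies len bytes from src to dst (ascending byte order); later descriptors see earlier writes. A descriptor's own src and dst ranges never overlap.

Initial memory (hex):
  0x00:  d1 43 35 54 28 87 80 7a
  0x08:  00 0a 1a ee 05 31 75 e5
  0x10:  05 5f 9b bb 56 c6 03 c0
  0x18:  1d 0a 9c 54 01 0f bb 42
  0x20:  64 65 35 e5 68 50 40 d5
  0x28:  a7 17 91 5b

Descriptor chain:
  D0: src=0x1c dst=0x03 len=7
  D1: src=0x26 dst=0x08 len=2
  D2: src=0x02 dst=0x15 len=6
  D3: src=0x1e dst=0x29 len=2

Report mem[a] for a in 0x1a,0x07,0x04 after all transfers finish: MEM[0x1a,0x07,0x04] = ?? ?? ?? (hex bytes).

D0: mem[0x03..0x09] <- [01 0f bb 42 64 65 35]
D1: mem[0x08..0x09] <- [40 d5]
D2: mem[0x15..0x1a] <- [35 01 0f bb 42 64]
D3: mem[0x29..0x2a] <- [bb 42]
query mem[0x1a]=0x64, mem[0x07]=0x64, mem[0x04]=0x0f

MEM[0x1a,0x07,0x04] = 64 64 0f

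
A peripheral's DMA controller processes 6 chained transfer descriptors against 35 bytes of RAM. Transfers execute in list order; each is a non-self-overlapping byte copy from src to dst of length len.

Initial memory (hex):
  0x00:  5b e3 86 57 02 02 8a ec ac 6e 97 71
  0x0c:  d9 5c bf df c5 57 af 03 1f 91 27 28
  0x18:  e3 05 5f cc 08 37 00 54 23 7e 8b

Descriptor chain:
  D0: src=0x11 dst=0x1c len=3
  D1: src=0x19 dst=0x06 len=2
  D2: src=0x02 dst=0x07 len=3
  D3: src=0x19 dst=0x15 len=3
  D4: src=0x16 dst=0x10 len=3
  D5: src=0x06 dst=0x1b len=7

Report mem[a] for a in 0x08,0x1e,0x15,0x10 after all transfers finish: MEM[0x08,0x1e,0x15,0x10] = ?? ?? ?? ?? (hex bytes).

[0] 0x11->0x1c len=3 : 57 af 03
[1] 0x19->0x06 len=2 : 05 5f
[2] 0x02->0x07 len=3 : 86 57 02
[3] 0x19->0x15 len=3 : 05 5f cc
[4] 0x16->0x10 len=3 : 5f cc e3
[5] 0x06->0x1b len=7 : 05 86 57 02 97 71 d9
query mem[0x08]=0x57, mem[0x1e]=0x02, mem[0x15]=0x05, mem[0x10]=0x5f

MEM[0x08,0x1e,0x15,0x10] = 57 02 05 5f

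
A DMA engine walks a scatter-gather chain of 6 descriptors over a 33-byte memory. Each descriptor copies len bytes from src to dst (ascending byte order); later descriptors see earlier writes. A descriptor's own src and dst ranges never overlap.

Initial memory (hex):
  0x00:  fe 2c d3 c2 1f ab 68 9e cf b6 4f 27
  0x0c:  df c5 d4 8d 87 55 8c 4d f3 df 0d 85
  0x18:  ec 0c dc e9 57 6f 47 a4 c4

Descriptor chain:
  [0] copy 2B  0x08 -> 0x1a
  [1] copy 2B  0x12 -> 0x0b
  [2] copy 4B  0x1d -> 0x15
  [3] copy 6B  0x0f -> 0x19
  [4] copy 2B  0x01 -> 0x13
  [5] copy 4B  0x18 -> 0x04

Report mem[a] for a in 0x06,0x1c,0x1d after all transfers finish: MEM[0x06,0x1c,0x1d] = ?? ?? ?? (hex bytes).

#0 dst[0x1a+2] := {0xcf,0xb6}
#1 dst[0x0b+2] := {0x8c,0x4d}
#2 dst[0x15+4] := {0x6f,0x47,0xa4,0xc4}
#3 dst[0x19+6] := {0x8d,0x87,0x55,0x8c,0x4d,0xf3}
#4 dst[0x13+2] := {0x2c,0xd3}
#5 dst[0x04+4] := {0xc4,0x8d,0x87,0x55}
query mem[0x06]=0x87, mem[0x1c]=0x8c, mem[0x1d]=0x4d

MEM[0x06,0x1c,0x1d] = 87 8c 4d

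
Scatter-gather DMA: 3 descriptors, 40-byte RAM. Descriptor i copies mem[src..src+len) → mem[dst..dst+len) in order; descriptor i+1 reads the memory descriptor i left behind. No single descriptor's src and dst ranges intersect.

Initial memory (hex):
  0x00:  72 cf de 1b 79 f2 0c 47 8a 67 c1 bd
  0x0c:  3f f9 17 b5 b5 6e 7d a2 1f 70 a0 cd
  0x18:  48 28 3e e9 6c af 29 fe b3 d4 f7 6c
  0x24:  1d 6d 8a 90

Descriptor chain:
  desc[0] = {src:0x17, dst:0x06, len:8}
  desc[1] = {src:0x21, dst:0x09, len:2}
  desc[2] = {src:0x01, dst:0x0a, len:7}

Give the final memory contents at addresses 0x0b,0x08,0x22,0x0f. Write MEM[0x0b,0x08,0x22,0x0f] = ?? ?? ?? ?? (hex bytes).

MEM[0x0b,0x08,0x22,0x0f] = de 28 f7 cd

D0: mem[0x06..0x0d] <- [cd 48 28 3e e9 6c af 29]
D1: mem[0x09..0x0a] <- [d4 f7]
D2: mem[0x0a..0x10] <- [cf de 1b 79 f2 cd 48]
query mem[0x0b]=0xde, mem[0x08]=0x28, mem[0x22]=0xf7, mem[0x0f]=0xcd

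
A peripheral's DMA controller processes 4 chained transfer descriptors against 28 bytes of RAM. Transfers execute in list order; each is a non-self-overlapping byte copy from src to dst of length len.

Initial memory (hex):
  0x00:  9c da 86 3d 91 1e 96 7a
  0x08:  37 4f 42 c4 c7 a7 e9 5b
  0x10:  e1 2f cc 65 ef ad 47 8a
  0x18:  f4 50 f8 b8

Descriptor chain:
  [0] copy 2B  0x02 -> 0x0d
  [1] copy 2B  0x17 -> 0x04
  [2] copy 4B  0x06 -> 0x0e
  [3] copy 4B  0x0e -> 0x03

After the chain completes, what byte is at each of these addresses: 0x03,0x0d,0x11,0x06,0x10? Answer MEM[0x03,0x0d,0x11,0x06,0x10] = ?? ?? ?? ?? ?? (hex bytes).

MEM[0x03,0x0d,0x11,0x06,0x10] = 96 86 4f 4f 37

[0] 0x02->0x0d len=2 : 86 3d
[1] 0x17->0x04 len=2 : 8a f4
[2] 0x06->0x0e len=4 : 96 7a 37 4f
[3] 0x0e->0x03 len=4 : 96 7a 37 4f
query mem[0x03]=0x96, mem[0x0d]=0x86, mem[0x11]=0x4f, mem[0x06]=0x4f, mem[0x10]=0x37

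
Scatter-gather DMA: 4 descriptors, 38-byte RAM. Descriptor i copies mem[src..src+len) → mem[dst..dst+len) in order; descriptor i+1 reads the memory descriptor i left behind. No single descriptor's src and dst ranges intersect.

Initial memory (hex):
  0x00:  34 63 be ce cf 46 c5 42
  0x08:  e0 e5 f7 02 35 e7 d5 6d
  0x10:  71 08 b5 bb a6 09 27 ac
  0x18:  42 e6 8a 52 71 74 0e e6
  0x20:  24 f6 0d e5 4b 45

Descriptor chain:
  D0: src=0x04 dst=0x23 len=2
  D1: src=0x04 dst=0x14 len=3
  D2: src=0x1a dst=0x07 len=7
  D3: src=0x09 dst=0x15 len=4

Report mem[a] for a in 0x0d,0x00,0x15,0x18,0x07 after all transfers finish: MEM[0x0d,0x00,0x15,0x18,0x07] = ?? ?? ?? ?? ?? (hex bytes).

MEM[0x0d,0x00,0x15,0x18,0x07] = 24 34 71 e6 8a

  after D0: wrote 2B at 0x23 = cf46
  after D1: wrote 3B at 0x14 = cf46c5
  after D2: wrote 7B at 0x07 = 8a5271740ee624
  after D3: wrote 4B at 0x15 = 71740ee6
query mem[0x0d]=0x24, mem[0x00]=0x34, mem[0x15]=0x71, mem[0x18]=0xe6, mem[0x07]=0x8a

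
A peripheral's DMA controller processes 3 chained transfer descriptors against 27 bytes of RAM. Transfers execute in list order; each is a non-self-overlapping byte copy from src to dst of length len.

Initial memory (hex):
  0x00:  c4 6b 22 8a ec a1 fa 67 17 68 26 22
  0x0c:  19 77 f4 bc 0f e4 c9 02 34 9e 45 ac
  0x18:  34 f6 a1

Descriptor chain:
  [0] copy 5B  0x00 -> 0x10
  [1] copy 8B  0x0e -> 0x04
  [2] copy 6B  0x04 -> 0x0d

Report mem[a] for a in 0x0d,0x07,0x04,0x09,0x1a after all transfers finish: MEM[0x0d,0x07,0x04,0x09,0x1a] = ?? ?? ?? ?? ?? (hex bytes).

MEM[0x0d,0x07,0x04,0x09,0x1a] = f4 6b f4 8a a1

[0] 0x00->0x10 len=5 : c4 6b 22 8a ec
[1] 0x0e->0x04 len=8 : f4 bc c4 6b 22 8a ec 9e
[2] 0x04->0x0d len=6 : f4 bc c4 6b 22 8a
query mem[0x0d]=0xf4, mem[0x07]=0x6b, mem[0x04]=0xf4, mem[0x09]=0x8a, mem[0x1a]=0xa1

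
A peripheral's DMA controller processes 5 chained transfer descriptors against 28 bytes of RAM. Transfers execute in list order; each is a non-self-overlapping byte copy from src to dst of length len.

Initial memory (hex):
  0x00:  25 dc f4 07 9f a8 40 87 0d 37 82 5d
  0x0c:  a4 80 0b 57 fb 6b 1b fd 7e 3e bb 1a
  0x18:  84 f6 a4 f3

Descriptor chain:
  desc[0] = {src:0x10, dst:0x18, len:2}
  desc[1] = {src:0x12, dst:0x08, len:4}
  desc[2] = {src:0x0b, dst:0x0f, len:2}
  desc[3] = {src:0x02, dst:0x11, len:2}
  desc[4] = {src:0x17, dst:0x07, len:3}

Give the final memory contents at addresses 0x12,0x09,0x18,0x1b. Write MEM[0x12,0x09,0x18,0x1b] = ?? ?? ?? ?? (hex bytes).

#0 dst[0x18+2] := {0xfb,0x6b}
#1 dst[0x08+4] := {0x1b,0xfd,0x7e,0x3e}
#2 dst[0x0f+2] := {0x3e,0xa4}
#3 dst[0x11+2] := {0xf4,0x07}
#4 dst[0x07+3] := {0x1a,0xfb,0x6b}
query mem[0x12]=0x07, mem[0x09]=0x6b, mem[0x18]=0xfb, mem[0x1b]=0xf3

MEM[0x12,0x09,0x18,0x1b] = 07 6b fb f3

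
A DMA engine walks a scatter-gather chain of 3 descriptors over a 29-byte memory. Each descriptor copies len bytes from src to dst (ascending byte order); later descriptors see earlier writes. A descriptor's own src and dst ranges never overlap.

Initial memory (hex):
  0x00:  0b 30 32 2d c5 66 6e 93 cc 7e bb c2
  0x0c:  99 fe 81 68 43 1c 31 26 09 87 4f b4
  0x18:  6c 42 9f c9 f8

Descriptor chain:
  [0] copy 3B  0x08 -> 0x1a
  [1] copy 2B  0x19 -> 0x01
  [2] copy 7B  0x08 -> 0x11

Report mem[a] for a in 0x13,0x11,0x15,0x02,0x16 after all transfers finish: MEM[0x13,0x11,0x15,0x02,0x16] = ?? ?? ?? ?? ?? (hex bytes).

MEM[0x13,0x11,0x15,0x02,0x16] = bb cc 99 cc fe

[0] 0x08->0x1a len=3 : cc 7e bb
[1] 0x19->0x01 len=2 : 42 cc
[2] 0x08->0x11 len=7 : cc 7e bb c2 99 fe 81
query mem[0x13]=0xbb, mem[0x11]=0xcc, mem[0x15]=0x99, mem[0x02]=0xcc, mem[0x16]=0xfe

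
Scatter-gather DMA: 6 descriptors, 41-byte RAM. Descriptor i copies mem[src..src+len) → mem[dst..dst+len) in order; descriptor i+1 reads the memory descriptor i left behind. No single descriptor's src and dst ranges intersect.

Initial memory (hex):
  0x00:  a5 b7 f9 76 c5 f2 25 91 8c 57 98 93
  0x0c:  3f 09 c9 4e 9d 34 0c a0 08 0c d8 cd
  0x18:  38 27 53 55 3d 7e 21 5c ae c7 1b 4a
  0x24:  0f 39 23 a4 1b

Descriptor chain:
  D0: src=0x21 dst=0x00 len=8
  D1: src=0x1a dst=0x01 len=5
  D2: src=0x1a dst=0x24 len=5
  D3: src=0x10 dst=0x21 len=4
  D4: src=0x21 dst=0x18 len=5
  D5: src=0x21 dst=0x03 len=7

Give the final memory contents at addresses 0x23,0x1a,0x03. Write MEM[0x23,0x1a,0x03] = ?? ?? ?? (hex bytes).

[0] 0x21->0x00 len=8 : c7 1b 4a 0f 39 23 a4 1b
[1] 0x1a->0x01 len=5 : 53 55 3d 7e 21
[2] 0x1a->0x24 len=5 : 53 55 3d 7e 21
[3] 0x10->0x21 len=4 : 9d 34 0c a0
[4] 0x21->0x18 len=5 : 9d 34 0c a0 55
[5] 0x21->0x03 len=7 : 9d 34 0c a0 55 3d 7e
query mem[0x23]=0x0c, mem[0x1a]=0x0c, mem[0x03]=0x9d

MEM[0x23,0x1a,0x03] = 0c 0c 9d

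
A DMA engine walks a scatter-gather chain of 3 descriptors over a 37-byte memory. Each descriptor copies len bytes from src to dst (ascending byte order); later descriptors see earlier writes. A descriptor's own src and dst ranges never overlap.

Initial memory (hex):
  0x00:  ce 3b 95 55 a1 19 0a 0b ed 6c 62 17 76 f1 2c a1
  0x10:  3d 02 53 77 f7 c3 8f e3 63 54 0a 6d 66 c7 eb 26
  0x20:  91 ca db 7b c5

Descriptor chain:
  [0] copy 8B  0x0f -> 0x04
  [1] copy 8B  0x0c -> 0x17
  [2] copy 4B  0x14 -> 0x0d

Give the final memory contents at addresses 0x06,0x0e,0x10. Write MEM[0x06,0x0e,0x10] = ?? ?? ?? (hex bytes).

[0] 0x0f->0x04 len=8 : a1 3d 02 53 77 f7 c3 8f
[1] 0x0c->0x17 len=8 : 76 f1 2c a1 3d 02 53 77
[2] 0x14->0x0d len=4 : f7 c3 8f 76
query mem[0x06]=0x02, mem[0x0e]=0xc3, mem[0x10]=0x76

MEM[0x06,0x0e,0x10] = 02 c3 76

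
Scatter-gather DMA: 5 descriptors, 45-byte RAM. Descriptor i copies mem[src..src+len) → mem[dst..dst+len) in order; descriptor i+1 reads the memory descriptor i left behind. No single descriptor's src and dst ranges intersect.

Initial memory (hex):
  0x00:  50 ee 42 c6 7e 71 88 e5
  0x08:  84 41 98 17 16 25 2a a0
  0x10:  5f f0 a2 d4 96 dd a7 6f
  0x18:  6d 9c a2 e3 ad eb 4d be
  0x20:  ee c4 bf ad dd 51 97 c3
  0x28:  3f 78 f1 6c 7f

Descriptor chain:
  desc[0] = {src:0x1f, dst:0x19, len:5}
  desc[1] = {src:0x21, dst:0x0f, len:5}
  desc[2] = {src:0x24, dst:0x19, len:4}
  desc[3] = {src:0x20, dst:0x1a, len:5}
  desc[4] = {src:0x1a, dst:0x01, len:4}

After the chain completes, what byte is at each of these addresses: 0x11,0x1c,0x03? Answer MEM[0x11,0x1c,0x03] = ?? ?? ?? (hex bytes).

[0] 0x1f->0x19 len=5 : be ee c4 bf ad
[1] 0x21->0x0f len=5 : c4 bf ad dd 51
[2] 0x24->0x19 len=4 : dd 51 97 c3
[3] 0x20->0x1a len=5 : ee c4 bf ad dd
[4] 0x1a->0x01 len=4 : ee c4 bf ad
query mem[0x11]=0xad, mem[0x1c]=0xbf, mem[0x03]=0xbf

MEM[0x11,0x1c,0x03] = ad bf bf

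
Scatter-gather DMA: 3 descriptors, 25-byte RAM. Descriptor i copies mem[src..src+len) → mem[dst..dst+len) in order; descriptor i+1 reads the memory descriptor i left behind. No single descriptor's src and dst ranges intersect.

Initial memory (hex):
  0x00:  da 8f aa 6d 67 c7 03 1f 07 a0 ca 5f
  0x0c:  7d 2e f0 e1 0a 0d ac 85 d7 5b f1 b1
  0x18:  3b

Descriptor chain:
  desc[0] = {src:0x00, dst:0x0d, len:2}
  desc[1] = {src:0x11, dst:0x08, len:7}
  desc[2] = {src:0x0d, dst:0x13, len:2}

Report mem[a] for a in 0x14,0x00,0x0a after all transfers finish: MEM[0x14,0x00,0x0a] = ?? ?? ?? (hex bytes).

#0 dst[0x0d+2] := {0xda,0x8f}
#1 dst[0x08+7] := {0x0d,0xac,0x85,0xd7,0x5b,0xf1,0xb1}
#2 dst[0x13+2] := {0xf1,0xb1}
query mem[0x14]=0xb1, mem[0x00]=0xda, mem[0x0a]=0x85

MEM[0x14,0x00,0x0a] = b1 da 85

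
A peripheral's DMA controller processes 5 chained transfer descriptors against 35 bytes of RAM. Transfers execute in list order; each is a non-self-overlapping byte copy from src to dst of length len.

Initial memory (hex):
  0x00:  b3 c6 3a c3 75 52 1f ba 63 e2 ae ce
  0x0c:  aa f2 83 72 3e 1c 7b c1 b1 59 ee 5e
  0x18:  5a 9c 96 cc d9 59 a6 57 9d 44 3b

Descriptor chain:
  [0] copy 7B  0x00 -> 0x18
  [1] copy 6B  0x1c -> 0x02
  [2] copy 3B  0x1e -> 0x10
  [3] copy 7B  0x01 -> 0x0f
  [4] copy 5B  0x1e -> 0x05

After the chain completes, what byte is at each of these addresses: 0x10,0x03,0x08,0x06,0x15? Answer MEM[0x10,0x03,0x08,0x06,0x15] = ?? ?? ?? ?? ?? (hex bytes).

[0] 0x00->0x18 len=7 : b3 c6 3a c3 75 52 1f
[1] 0x1c->0x02 len=6 : 75 52 1f 57 9d 44
[2] 0x1e->0x10 len=3 : 1f 57 9d
[3] 0x01->0x0f len=7 : c6 75 52 1f 57 9d 44
[4] 0x1e->0x05 len=5 : 1f 57 9d 44 3b
query mem[0x10]=0x75, mem[0x03]=0x52, mem[0x08]=0x44, mem[0x06]=0x57, mem[0x15]=0x44

MEM[0x10,0x03,0x08,0x06,0x15] = 75 52 44 57 44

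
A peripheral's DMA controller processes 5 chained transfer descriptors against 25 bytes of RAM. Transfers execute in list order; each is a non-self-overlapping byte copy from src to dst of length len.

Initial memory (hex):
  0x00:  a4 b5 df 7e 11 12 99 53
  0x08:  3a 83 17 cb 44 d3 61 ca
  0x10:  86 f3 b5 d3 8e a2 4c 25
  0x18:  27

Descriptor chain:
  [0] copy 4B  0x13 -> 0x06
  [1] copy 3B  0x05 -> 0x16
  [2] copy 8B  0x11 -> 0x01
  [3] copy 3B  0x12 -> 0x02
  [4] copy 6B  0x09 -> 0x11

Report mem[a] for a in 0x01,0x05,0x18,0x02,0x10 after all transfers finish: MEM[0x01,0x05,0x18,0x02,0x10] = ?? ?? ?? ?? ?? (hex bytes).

  after D0: wrote 4B at 0x06 = d38ea24c
  after D1: wrote 3B at 0x16 = 12d38e
  after D2: wrote 8B at 0x01 = f3b5d38ea212d38e
  after D3: wrote 3B at 0x02 = b5d38e
  after D4: wrote 6B at 0x11 = 4c17cb44d361
query mem[0x01]=0xf3, mem[0x05]=0xa2, mem[0x18]=0x8e, mem[0x02]=0xb5, mem[0x10]=0x86

MEM[0x01,0x05,0x18,0x02,0x10] = f3 a2 8e b5 86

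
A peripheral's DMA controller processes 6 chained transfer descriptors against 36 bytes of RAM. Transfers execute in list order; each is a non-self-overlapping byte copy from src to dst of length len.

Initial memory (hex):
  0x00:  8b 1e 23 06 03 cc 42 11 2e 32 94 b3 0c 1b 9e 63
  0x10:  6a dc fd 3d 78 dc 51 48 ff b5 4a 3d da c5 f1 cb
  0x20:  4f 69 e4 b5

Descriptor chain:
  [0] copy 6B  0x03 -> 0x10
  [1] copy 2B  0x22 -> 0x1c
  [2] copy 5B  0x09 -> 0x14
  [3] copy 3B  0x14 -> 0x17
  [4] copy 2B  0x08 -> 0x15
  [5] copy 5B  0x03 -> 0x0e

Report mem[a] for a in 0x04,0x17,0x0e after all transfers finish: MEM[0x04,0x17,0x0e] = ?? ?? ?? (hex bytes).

MEM[0x04,0x17,0x0e] = 03 32 06

D0: mem[0x10..0x15] <- [06 03 cc 42 11 2e]
D1: mem[0x1c..0x1d] <- [e4 b5]
D2: mem[0x14..0x18] <- [32 94 b3 0c 1b]
D3: mem[0x17..0x19] <- [32 94 b3]
D4: mem[0x15..0x16] <- [2e 32]
D5: mem[0x0e..0x12] <- [06 03 cc 42 11]
query mem[0x04]=0x03, mem[0x17]=0x32, mem[0x0e]=0x06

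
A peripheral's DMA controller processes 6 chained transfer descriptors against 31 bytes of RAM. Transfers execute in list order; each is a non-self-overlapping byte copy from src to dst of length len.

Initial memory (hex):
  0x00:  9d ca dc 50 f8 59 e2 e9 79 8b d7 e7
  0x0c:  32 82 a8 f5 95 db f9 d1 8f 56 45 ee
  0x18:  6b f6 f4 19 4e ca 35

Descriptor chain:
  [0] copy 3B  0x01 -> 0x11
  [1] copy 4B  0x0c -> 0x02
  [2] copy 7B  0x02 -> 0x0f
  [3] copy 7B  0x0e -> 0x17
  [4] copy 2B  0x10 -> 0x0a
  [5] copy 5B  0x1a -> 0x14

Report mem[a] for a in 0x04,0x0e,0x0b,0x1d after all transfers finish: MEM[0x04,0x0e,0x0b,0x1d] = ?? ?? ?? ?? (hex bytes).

#0 dst[0x11+3] := {0xca,0xdc,0x50}
#1 dst[0x02+4] := {0x32,0x82,0xa8,0xf5}
#2 dst[0x0f+7] := {0x32,0x82,0xa8,0xf5,0xe2,0xe9,0x79}
#3 dst[0x17+7] := {0xa8,0x32,0x82,0xa8,0xf5,0xe2,0xe9}
#4 dst[0x0a+2] := {0x82,0xa8}
#5 dst[0x14+5] := {0xa8,0xf5,0xe2,0xe9,0x35}
query mem[0x04]=0xa8, mem[0x0e]=0xa8, mem[0x0b]=0xa8, mem[0x1d]=0xe9

MEM[0x04,0x0e,0x0b,0x1d] = a8 a8 a8 e9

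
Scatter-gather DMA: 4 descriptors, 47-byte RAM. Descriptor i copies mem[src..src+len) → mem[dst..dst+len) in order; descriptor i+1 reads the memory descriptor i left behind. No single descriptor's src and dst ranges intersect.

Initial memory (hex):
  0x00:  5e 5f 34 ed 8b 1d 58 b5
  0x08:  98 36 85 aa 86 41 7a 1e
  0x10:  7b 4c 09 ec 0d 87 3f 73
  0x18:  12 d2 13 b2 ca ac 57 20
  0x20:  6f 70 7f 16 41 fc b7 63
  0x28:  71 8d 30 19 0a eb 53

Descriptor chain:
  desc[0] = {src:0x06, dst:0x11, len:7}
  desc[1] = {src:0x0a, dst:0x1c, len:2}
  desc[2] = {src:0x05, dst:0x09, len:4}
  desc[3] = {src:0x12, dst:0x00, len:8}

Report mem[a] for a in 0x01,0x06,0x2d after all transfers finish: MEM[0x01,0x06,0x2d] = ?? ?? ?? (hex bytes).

MEM[0x01,0x06,0x2d] = 98 12 eb

#0 dst[0x11+7] := {0x58,0xb5,0x98,0x36,0x85,0xaa,0x86}
#1 dst[0x1c+2] := {0x85,0xaa}
#2 dst[0x09+4] := {0x1d,0x58,0xb5,0x98}
#3 dst[0x00+8] := {0xb5,0x98,0x36,0x85,0xaa,0x86,0x12,0xd2}
query mem[0x01]=0x98, mem[0x06]=0x12, mem[0x2d]=0xeb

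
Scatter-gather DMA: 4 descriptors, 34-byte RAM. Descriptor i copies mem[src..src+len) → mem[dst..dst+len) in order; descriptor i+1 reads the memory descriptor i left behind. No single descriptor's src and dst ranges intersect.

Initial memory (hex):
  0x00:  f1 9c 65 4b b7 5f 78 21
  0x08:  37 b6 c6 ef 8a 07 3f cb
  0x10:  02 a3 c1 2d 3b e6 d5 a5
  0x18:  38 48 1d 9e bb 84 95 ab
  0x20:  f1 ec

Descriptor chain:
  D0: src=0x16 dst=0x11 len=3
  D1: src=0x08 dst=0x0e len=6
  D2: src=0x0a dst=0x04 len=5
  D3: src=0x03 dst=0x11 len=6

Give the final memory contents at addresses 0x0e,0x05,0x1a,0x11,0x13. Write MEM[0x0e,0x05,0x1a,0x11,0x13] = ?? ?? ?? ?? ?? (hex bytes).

MEM[0x0e,0x05,0x1a,0x11,0x13] = 37 ef 1d 4b ef

D0: mem[0x11..0x13] <- [d5 a5 38]
D1: mem[0x0e..0x13] <- [37 b6 c6 ef 8a 07]
D2: mem[0x04..0x08] <- [c6 ef 8a 07 37]
D3: mem[0x11..0x16] <- [4b c6 ef 8a 07 37]
query mem[0x0e]=0x37, mem[0x05]=0xef, mem[0x1a]=0x1d, mem[0x11]=0x4b, mem[0x13]=0xef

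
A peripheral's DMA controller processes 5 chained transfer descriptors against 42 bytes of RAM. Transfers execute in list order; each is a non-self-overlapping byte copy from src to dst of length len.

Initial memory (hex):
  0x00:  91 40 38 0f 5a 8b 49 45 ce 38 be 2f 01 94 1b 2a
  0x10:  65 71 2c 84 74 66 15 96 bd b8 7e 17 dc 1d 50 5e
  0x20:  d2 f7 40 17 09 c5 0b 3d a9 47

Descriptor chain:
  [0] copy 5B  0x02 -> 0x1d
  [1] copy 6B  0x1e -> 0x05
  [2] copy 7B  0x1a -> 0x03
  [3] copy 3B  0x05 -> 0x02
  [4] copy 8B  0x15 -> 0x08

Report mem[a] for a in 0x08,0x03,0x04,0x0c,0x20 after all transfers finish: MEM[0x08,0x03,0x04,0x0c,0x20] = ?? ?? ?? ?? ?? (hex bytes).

#0 dst[0x1d+5] := {0x38,0x0f,0x5a,0x8b,0x49}
#1 dst[0x05+6] := {0x0f,0x5a,0x8b,0x49,0x40,0x17}
#2 dst[0x03+7] := {0x7e,0x17,0xdc,0x38,0x0f,0x5a,0x8b}
#3 dst[0x02+3] := {0xdc,0x38,0x0f}
#4 dst[0x08+8] := {0x66,0x15,0x96,0xbd,0xb8,0x7e,0x17,0xdc}
query mem[0x08]=0x66, mem[0x03]=0x38, mem[0x04]=0x0f, mem[0x0c]=0xb8, mem[0x20]=0x8b

MEM[0x08,0x03,0x04,0x0c,0x20] = 66 38 0f b8 8b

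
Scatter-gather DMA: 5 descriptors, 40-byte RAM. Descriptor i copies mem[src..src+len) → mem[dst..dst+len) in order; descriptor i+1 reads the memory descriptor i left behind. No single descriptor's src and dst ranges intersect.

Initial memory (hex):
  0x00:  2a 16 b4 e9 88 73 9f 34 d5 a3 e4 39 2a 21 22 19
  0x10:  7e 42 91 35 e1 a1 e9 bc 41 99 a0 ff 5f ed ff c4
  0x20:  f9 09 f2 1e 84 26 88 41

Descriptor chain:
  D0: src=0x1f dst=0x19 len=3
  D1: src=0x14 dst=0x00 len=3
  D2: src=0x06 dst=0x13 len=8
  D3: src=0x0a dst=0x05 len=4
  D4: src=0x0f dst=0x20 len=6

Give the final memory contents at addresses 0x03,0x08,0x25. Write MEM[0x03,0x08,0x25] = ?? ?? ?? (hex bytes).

D0: mem[0x19..0x1b] <- [c4 f9 09]
D1: mem[0x00..0x02] <- [e1 a1 e9]
D2: mem[0x13..0x1a] <- [9f 34 d5 a3 e4 39 2a 21]
D3: mem[0x05..0x08] <- [e4 39 2a 21]
D4: mem[0x20..0x25] <- [19 7e 42 91 9f 34]
query mem[0x03]=0xe9, mem[0x08]=0x21, mem[0x25]=0x34

MEM[0x03,0x08,0x25] = e9 21 34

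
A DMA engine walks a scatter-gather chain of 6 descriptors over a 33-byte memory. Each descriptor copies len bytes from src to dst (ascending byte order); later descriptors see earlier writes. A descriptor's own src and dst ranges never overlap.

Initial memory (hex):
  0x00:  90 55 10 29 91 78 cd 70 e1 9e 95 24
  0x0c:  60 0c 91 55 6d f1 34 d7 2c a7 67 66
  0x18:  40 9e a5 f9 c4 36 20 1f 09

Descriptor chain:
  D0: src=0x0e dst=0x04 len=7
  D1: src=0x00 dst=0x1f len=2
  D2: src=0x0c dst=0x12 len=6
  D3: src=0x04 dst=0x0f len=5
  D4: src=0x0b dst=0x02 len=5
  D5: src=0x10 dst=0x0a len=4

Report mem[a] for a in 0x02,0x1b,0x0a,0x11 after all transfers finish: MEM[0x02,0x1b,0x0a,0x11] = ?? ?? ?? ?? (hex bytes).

MEM[0x02,0x1b,0x0a,0x11] = 24 f9 55 6d

[0] 0x0e->0x04 len=7 : 91 55 6d f1 34 d7 2c
[1] 0x00->0x1f len=2 : 90 55
[2] 0x0c->0x12 len=6 : 60 0c 91 55 6d f1
[3] 0x04->0x0f len=5 : 91 55 6d f1 34
[4] 0x0b->0x02 len=5 : 24 60 0c 91 91
[5] 0x10->0x0a len=4 : 55 6d f1 34
query mem[0x02]=0x24, mem[0x1b]=0xf9, mem[0x0a]=0x55, mem[0x11]=0x6d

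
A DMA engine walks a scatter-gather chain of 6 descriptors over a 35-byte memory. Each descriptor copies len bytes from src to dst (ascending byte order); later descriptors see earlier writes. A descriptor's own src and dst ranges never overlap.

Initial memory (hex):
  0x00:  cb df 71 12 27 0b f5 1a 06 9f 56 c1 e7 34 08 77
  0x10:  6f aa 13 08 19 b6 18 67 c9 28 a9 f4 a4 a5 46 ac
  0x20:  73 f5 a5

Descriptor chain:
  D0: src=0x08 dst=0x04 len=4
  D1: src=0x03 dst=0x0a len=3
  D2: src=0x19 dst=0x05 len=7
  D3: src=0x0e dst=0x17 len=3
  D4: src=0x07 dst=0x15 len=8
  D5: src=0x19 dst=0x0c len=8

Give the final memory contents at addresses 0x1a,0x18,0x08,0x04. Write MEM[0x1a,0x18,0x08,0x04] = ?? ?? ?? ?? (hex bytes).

MEM[0x1a,0x18,0x08,0x04] = 9f 46 a4 06

#0 dst[0x04+4] := {0x06,0x9f,0x56,0xc1}
#1 dst[0x0a+3] := {0x12,0x06,0x9f}
#2 dst[0x05+7] := {0x28,0xa9,0xf4,0xa4,0xa5,0x46,0xac}
#3 dst[0x17+3] := {0x08,0x77,0x6f}
#4 dst[0x15+8] := {0xf4,0xa4,0xa5,0x46,0xac,0x9f,0x34,0x08}
#5 dst[0x0c+8] := {0xac,0x9f,0x34,0x08,0xa5,0x46,0xac,0x73}
query mem[0x1a]=0x9f, mem[0x18]=0x46, mem[0x08]=0xa4, mem[0x04]=0x06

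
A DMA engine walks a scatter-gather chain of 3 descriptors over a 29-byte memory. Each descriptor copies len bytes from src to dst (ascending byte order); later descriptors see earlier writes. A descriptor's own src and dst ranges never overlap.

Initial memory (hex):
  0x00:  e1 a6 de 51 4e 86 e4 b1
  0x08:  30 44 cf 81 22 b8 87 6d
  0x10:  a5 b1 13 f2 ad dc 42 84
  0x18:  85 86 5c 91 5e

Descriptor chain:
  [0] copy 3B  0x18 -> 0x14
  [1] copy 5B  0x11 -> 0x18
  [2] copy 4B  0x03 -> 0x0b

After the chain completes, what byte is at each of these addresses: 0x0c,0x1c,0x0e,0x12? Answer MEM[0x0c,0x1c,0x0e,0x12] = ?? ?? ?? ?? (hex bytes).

[0] 0x18->0x14 len=3 : 85 86 5c
[1] 0x11->0x18 len=5 : b1 13 f2 85 86
[2] 0x03->0x0b len=4 : 51 4e 86 e4
query mem[0x0c]=0x4e, mem[0x1c]=0x86, mem[0x0e]=0xe4, mem[0x12]=0x13

MEM[0x0c,0x1c,0x0e,0x12] = 4e 86 e4 13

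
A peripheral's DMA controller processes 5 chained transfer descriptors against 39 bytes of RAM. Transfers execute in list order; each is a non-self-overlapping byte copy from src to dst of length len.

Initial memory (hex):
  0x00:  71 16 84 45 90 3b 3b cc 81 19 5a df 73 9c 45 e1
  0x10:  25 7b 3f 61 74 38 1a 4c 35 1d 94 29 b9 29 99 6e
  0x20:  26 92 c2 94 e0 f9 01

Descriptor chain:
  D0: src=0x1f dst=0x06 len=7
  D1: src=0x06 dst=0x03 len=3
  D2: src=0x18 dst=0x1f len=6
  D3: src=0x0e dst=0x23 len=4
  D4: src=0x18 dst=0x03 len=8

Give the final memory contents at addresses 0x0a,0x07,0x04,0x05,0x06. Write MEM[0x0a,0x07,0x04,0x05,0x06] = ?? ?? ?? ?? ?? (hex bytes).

MEM[0x0a,0x07,0x04,0x05,0x06] = 35 b9 1d 94 29

#0 dst[0x06+7] := {0x6e,0x26,0x92,0xc2,0x94,0xe0,0xf9}
#1 dst[0x03+3] := {0x6e,0x26,0x92}
#2 dst[0x1f+6] := {0x35,0x1d,0x94,0x29,0xb9,0x29}
#3 dst[0x23+4] := {0x45,0xe1,0x25,0x7b}
#4 dst[0x03+8] := {0x35,0x1d,0x94,0x29,0xb9,0x29,0x99,0x35}
query mem[0x0a]=0x35, mem[0x07]=0xb9, mem[0x04]=0x1d, mem[0x05]=0x94, mem[0x06]=0x29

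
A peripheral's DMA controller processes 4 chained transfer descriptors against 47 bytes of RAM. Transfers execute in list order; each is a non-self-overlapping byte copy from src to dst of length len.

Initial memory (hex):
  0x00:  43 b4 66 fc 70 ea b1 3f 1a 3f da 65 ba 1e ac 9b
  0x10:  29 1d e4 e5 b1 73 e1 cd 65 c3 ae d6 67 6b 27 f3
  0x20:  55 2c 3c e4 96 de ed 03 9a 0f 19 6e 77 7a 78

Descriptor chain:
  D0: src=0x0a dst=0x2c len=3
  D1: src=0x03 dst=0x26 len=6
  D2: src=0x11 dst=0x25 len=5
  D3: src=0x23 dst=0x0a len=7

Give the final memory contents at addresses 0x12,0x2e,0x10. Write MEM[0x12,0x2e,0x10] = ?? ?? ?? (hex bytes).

MEM[0x12,0x2e,0x10] = e4 ba 73

D0: mem[0x2c..0x2e] <- [da 65 ba]
D1: mem[0x26..0x2b] <- [fc 70 ea b1 3f 1a]
D2: mem[0x25..0x29] <- [1d e4 e5 b1 73]
D3: mem[0x0a..0x10] <- [e4 96 1d e4 e5 b1 73]
query mem[0x12]=0xe4, mem[0x2e]=0xba, mem[0x10]=0x73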